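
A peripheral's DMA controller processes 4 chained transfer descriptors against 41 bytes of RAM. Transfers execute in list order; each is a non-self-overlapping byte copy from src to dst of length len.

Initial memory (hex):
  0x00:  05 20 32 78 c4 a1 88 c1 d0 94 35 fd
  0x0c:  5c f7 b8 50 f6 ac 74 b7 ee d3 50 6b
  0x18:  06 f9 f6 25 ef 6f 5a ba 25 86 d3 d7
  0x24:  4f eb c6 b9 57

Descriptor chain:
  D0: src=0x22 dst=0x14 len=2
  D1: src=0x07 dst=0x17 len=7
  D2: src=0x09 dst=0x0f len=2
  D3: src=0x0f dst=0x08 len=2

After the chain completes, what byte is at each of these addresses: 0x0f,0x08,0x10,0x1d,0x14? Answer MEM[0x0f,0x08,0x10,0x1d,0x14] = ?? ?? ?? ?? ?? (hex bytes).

MEM[0x0f,0x08,0x10,0x1d,0x14] = 94 94 35 f7 d3

[0] 0x22->0x14 len=2 : d3 d7
[1] 0x07->0x17 len=7 : c1 d0 94 35 fd 5c f7
[2] 0x09->0x0f len=2 : 94 35
[3] 0x0f->0x08 len=2 : 94 35
query mem[0x0f]=0x94, mem[0x08]=0x94, mem[0x10]=0x35, mem[0x1d]=0xf7, mem[0x14]=0xd3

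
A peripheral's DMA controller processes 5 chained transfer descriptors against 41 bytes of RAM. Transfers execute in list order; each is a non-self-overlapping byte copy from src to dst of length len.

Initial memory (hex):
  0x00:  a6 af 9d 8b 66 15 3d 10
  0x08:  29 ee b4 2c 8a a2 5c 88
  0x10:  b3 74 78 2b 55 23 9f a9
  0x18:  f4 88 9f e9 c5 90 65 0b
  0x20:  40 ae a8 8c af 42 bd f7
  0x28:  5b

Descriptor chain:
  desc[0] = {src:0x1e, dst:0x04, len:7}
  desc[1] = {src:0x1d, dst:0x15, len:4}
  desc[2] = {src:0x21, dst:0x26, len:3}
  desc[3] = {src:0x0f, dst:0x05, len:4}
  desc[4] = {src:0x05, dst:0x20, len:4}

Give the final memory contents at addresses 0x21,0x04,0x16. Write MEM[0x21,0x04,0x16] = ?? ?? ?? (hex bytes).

#0 dst[0x04+7] := {0x65,0x0b,0x40,0xae,0xa8,0x8c,0xaf}
#1 dst[0x15+4] := {0x90,0x65,0x0b,0x40}
#2 dst[0x26+3] := {0xae,0xa8,0x8c}
#3 dst[0x05+4] := {0x88,0xb3,0x74,0x78}
#4 dst[0x20+4] := {0x88,0xb3,0x74,0x78}
query mem[0x21]=0xb3, mem[0x04]=0x65, mem[0x16]=0x65

MEM[0x21,0x04,0x16] = b3 65 65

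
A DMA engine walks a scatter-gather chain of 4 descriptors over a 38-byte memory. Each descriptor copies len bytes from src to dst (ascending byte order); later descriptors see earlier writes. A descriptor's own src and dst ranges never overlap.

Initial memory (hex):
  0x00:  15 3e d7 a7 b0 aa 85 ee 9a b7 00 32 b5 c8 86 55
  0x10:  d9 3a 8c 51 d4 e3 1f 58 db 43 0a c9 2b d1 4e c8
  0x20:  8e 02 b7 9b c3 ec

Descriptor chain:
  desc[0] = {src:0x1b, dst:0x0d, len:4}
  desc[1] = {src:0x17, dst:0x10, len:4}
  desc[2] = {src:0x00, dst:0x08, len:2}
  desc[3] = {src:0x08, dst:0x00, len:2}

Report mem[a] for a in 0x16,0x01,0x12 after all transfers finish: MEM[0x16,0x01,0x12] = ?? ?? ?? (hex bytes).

MEM[0x16,0x01,0x12] = 1f 3e 43

D0: mem[0x0d..0x10] <- [c9 2b d1 4e]
D1: mem[0x10..0x13] <- [58 db 43 0a]
D2: mem[0x08..0x09] <- [15 3e]
D3: mem[0x00..0x01] <- [15 3e]
query mem[0x16]=0x1f, mem[0x01]=0x3e, mem[0x12]=0x43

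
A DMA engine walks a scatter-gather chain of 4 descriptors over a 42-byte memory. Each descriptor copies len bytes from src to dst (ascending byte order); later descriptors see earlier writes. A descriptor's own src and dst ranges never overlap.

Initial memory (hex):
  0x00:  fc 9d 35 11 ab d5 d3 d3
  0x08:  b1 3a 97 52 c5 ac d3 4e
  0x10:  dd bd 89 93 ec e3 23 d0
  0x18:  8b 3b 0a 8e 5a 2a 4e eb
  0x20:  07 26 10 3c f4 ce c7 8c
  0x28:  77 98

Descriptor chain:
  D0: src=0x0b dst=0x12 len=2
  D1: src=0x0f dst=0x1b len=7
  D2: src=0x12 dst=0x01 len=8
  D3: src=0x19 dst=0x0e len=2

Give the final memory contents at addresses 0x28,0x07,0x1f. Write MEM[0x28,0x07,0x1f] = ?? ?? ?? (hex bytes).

MEM[0x28,0x07,0x1f] = 77 8b c5

#0 dst[0x12+2] := {0x52,0xc5}
#1 dst[0x1b+7] := {0x4e,0xdd,0xbd,0x52,0xc5,0xec,0xe3}
#2 dst[0x01+8] := {0x52,0xc5,0xec,0xe3,0x23,0xd0,0x8b,0x3b}
#3 dst[0x0e+2] := {0x3b,0x0a}
query mem[0x28]=0x77, mem[0x07]=0x8b, mem[0x1f]=0xc5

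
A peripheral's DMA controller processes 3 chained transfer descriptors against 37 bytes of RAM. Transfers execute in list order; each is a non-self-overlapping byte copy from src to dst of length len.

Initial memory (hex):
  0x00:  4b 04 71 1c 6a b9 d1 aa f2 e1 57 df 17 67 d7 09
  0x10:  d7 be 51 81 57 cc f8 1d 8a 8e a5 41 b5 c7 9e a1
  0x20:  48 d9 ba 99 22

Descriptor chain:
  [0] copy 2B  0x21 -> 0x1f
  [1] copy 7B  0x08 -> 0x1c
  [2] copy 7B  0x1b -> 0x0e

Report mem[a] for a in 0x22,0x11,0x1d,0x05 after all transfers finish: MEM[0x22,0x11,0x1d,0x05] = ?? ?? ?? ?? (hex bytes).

MEM[0x22,0x11,0x1d,0x05] = d7 57 e1 b9

#0 dst[0x1f+2] := {0xd9,0xba}
#1 dst[0x1c+7] := {0xf2,0xe1,0x57,0xdf,0x17,0x67,0xd7}
#2 dst[0x0e+7] := {0x41,0xf2,0xe1,0x57,0xdf,0x17,0x67}
query mem[0x22]=0xd7, mem[0x11]=0x57, mem[0x1d]=0xe1, mem[0x05]=0xb9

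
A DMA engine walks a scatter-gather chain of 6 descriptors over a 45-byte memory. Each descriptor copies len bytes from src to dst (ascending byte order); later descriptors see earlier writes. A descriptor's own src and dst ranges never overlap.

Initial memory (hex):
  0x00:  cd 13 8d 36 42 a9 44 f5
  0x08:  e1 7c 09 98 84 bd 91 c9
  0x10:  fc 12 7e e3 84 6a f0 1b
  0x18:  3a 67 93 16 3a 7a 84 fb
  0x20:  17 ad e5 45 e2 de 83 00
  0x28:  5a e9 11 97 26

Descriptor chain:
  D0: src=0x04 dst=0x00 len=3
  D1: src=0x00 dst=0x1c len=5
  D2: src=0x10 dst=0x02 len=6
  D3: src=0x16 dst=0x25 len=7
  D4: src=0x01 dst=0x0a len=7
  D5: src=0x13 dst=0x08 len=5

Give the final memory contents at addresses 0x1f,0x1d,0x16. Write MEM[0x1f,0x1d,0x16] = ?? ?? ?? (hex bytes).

MEM[0x1f,0x1d,0x16] = 36 a9 f0

[0] 0x04->0x00 len=3 : 42 a9 44
[1] 0x00->0x1c len=5 : 42 a9 44 36 42
[2] 0x10->0x02 len=6 : fc 12 7e e3 84 6a
[3] 0x16->0x25 len=7 : f0 1b 3a 67 93 16 42
[4] 0x01->0x0a len=7 : a9 fc 12 7e e3 84 6a
[5] 0x13->0x08 len=5 : e3 84 6a f0 1b
query mem[0x1f]=0x36, mem[0x1d]=0xa9, mem[0x16]=0xf0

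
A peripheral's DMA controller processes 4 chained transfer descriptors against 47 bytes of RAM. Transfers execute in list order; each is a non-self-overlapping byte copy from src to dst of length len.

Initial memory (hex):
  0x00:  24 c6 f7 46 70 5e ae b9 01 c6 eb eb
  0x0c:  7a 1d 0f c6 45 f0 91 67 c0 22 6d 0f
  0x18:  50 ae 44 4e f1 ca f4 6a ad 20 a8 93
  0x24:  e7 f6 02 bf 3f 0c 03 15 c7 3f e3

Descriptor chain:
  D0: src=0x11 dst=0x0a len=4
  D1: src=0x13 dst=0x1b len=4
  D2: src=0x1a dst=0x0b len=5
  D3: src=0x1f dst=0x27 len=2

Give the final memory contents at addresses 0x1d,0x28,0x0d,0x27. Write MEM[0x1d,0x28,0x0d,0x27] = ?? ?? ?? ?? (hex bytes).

MEM[0x1d,0x28,0x0d,0x27] = 22 ad c0 6a

  after D0: wrote 4B at 0x0a = f09167c0
  after D1: wrote 4B at 0x1b = 67c0226d
  after D2: wrote 5B at 0x0b = 4467c0226d
  after D3: wrote 2B at 0x27 = 6aad
query mem[0x1d]=0x22, mem[0x28]=0xad, mem[0x0d]=0xc0, mem[0x27]=0x6a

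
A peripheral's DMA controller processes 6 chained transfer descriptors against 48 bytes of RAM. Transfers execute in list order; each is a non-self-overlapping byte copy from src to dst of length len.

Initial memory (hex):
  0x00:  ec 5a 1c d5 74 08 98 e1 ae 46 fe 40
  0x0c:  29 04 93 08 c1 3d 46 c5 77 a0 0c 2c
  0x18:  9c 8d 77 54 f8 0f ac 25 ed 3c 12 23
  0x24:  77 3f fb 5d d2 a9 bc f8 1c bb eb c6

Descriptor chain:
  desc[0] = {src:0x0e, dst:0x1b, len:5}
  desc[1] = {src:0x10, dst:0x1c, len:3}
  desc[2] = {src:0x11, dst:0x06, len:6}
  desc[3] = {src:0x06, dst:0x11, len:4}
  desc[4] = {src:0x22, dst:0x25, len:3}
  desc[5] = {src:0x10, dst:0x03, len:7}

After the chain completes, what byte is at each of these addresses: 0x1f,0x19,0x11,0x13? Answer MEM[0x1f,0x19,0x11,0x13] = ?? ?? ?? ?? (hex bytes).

#0 dst[0x1b+5] := {0x93,0x08,0xc1,0x3d,0x46}
#1 dst[0x1c+3] := {0xc1,0x3d,0x46}
#2 dst[0x06+6] := {0x3d,0x46,0xc5,0x77,0xa0,0x0c}
#3 dst[0x11+4] := {0x3d,0x46,0xc5,0x77}
#4 dst[0x25+3] := {0x12,0x23,0x77}
#5 dst[0x03+7] := {0xc1,0x3d,0x46,0xc5,0x77,0xa0,0x0c}
query mem[0x1f]=0x46, mem[0x19]=0x8d, mem[0x11]=0x3d, mem[0x13]=0xc5

MEM[0x1f,0x19,0x11,0x13] = 46 8d 3d c5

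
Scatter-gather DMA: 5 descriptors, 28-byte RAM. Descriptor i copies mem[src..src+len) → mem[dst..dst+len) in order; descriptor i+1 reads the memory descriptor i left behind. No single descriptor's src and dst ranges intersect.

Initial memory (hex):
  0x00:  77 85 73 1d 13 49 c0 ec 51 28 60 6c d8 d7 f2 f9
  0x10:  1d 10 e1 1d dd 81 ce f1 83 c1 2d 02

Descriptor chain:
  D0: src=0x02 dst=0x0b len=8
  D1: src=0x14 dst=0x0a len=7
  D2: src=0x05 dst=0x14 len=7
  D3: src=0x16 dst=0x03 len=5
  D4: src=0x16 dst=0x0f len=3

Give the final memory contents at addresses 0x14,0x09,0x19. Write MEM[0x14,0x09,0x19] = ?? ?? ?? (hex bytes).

MEM[0x14,0x09,0x19] = 49 28 dd

D0: mem[0x0b..0x12] <- [73 1d 13 49 c0 ec 51 28]
D1: mem[0x0a..0x10] <- [dd 81 ce f1 83 c1 2d]
D2: mem[0x14..0x1a] <- [49 c0 ec 51 28 dd 81]
D3: mem[0x03..0x07] <- [ec 51 28 dd 81]
D4: mem[0x0f..0x11] <- [ec 51 28]
query mem[0x14]=0x49, mem[0x09]=0x28, mem[0x19]=0xdd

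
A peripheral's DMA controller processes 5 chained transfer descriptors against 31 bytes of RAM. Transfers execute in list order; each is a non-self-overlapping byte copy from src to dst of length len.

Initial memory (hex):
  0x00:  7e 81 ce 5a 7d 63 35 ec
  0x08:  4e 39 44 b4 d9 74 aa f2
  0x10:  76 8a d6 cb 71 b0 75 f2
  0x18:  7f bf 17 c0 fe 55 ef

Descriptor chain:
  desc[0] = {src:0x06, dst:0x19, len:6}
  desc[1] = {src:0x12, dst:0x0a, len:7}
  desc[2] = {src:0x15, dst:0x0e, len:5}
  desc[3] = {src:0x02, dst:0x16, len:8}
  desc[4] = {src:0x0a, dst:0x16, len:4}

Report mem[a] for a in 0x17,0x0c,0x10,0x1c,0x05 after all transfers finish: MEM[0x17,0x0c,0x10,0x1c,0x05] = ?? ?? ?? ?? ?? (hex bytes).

MEM[0x17,0x0c,0x10,0x1c,0x05] = cb 71 f2 4e 63

D0: mem[0x19..0x1e] <- [35 ec 4e 39 44 b4]
D1: mem[0x0a..0x10] <- [d6 cb 71 b0 75 f2 7f]
D2: mem[0x0e..0x12] <- [b0 75 f2 7f 35]
D3: mem[0x16..0x1d] <- [ce 5a 7d 63 35 ec 4e 39]
D4: mem[0x16..0x19] <- [d6 cb 71 b0]
query mem[0x17]=0xcb, mem[0x0c]=0x71, mem[0x10]=0xf2, mem[0x1c]=0x4e, mem[0x05]=0x63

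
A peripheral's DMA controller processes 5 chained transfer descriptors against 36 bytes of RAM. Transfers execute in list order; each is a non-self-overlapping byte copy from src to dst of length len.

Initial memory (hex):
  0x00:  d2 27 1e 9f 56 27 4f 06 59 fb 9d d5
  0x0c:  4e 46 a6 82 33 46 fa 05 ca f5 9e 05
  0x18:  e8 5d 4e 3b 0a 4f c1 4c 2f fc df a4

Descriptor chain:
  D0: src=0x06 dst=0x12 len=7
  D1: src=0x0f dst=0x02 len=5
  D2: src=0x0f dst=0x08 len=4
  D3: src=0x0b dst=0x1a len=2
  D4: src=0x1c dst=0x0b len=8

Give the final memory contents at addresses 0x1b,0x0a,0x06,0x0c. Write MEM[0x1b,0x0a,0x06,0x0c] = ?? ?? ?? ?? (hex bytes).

D0: mem[0x12..0x18] <- [4f 06 59 fb 9d d5 4e]
D1: mem[0x02..0x06] <- [82 33 46 4f 06]
D2: mem[0x08..0x0b] <- [82 33 46 4f]
D3: mem[0x1a..0x1b] <- [4f 4e]
D4: mem[0x0b..0x12] <- [0a 4f c1 4c 2f fc df a4]
query mem[0x1b]=0x4e, mem[0x0a]=0x46, mem[0x06]=0x06, mem[0x0c]=0x4f

MEM[0x1b,0x0a,0x06,0x0c] = 4e 46 06 4f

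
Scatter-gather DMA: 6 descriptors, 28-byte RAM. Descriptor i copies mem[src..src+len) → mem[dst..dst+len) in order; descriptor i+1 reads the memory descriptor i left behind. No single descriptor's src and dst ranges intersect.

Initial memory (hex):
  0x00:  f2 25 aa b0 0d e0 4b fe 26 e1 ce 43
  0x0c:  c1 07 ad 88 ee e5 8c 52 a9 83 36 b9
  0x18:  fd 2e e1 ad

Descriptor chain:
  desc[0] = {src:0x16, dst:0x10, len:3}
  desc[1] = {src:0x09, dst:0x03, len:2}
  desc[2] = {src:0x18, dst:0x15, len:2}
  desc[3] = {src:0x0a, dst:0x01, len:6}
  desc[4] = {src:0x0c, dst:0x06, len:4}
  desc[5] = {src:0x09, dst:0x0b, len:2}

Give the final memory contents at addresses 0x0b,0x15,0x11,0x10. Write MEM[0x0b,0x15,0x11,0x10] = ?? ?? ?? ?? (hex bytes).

#0 dst[0x10+3] := {0x36,0xb9,0xfd}
#1 dst[0x03+2] := {0xe1,0xce}
#2 dst[0x15+2] := {0xfd,0x2e}
#3 dst[0x01+6] := {0xce,0x43,0xc1,0x07,0xad,0x88}
#4 dst[0x06+4] := {0xc1,0x07,0xad,0x88}
#5 dst[0x0b+2] := {0x88,0xce}
query mem[0x0b]=0x88, mem[0x15]=0xfd, mem[0x11]=0xb9, mem[0x10]=0x36

MEM[0x0b,0x15,0x11,0x10] = 88 fd b9 36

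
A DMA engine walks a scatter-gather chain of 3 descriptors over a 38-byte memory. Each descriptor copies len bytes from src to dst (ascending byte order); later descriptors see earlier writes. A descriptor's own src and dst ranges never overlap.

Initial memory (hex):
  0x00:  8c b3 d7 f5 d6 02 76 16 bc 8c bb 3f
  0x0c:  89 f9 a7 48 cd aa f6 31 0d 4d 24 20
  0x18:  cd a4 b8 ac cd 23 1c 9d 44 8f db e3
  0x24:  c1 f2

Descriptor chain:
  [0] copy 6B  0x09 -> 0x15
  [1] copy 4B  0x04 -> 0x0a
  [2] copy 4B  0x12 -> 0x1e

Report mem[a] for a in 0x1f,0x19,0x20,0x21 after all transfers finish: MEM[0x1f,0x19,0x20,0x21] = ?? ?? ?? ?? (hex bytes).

[0] 0x09->0x15 len=6 : 8c bb 3f 89 f9 a7
[1] 0x04->0x0a len=4 : d6 02 76 16
[2] 0x12->0x1e len=4 : f6 31 0d 8c
query mem[0x1f]=0x31, mem[0x19]=0xf9, mem[0x20]=0x0d, mem[0x21]=0x8c

MEM[0x1f,0x19,0x20,0x21] = 31 f9 0d 8c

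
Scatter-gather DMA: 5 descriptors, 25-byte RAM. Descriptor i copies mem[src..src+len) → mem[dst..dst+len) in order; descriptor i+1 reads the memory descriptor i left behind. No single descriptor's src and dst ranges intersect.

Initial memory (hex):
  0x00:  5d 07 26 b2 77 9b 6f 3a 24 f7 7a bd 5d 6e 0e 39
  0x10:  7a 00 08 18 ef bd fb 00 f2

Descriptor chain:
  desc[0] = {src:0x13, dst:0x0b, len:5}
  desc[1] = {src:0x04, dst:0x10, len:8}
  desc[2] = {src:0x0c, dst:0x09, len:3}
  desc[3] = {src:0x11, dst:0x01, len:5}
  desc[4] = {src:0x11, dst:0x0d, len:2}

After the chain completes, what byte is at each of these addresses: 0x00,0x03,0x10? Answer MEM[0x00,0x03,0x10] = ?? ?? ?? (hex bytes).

  after D0: wrote 5B at 0x0b = 18efbdfb00
  after D1: wrote 8B at 0x10 = 779b6f3a24f77a18
  after D2: wrote 3B at 0x09 = efbdfb
  after D3: wrote 5B at 0x01 = 9b6f3a24f7
  after D4: wrote 2B at 0x0d = 9b6f
query mem[0x00]=0x5d, mem[0x03]=0x3a, mem[0x10]=0x77

MEM[0x00,0x03,0x10] = 5d 3a 77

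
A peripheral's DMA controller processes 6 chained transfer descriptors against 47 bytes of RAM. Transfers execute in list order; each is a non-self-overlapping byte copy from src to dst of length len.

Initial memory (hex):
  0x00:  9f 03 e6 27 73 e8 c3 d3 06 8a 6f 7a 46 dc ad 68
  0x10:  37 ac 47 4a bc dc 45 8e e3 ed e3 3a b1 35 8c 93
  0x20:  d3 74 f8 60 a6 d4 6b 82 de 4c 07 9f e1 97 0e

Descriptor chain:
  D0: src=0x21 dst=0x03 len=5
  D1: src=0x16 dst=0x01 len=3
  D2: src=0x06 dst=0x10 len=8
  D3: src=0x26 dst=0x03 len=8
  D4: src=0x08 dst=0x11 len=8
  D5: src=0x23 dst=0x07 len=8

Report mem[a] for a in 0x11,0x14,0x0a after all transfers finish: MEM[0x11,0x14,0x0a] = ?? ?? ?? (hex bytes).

#0 dst[0x03+5] := {0x74,0xf8,0x60,0xa6,0xd4}
#1 dst[0x01+3] := {0x45,0x8e,0xe3}
#2 dst[0x10+8] := {0xa6,0xd4,0x06,0x8a,0x6f,0x7a,0x46,0xdc}
#3 dst[0x03+8] := {0x6b,0x82,0xde,0x4c,0x07,0x9f,0xe1,0x97}
#4 dst[0x11+8] := {0x9f,0xe1,0x97,0x7a,0x46,0xdc,0xad,0x68}
#5 dst[0x07+8] := {0x60,0xa6,0xd4,0x6b,0x82,0xde,0x4c,0x07}
query mem[0x11]=0x9f, mem[0x14]=0x7a, mem[0x0a]=0x6b

MEM[0x11,0x14,0x0a] = 9f 7a 6b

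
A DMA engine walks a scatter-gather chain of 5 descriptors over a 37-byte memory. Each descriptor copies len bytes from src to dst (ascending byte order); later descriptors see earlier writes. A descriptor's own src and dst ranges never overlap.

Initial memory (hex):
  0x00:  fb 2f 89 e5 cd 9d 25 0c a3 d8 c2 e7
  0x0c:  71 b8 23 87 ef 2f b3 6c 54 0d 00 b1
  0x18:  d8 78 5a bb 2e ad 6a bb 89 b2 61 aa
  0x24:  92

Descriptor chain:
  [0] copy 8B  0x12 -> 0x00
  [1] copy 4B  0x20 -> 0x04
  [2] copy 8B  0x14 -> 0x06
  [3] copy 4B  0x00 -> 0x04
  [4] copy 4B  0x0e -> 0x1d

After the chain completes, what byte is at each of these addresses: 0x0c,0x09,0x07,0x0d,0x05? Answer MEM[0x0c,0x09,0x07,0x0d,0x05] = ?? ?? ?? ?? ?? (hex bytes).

  after D0: wrote 8B at 0x00 = b36c540d00b1d878
  after D1: wrote 4B at 0x04 = 89b261aa
  after D2: wrote 8B at 0x06 = 540d00b1d8785abb
  after D3: wrote 4B at 0x04 = b36c540d
  after D4: wrote 4B at 0x1d = 2387ef2f
query mem[0x0c]=0x5a, mem[0x09]=0xb1, mem[0x07]=0x0d, mem[0x0d]=0xbb, mem[0x05]=0x6c

MEM[0x0c,0x09,0x07,0x0d,0x05] = 5a b1 0d bb 6c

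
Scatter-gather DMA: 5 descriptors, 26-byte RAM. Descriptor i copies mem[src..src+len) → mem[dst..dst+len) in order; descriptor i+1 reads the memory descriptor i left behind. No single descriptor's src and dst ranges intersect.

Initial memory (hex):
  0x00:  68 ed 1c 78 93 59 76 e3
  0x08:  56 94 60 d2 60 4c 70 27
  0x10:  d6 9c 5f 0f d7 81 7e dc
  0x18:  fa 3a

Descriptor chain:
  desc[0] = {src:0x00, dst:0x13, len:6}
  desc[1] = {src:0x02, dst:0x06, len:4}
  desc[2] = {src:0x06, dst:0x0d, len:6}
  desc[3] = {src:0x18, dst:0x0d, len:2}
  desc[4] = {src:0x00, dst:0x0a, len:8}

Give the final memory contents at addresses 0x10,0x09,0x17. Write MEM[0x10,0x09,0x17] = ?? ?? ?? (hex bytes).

#0 dst[0x13+6] := {0x68,0xed,0x1c,0x78,0x93,0x59}
#1 dst[0x06+4] := {0x1c,0x78,0x93,0x59}
#2 dst[0x0d+6] := {0x1c,0x78,0x93,0x59,0x60,0xd2}
#3 dst[0x0d+2] := {0x59,0x3a}
#4 dst[0x0a+8] := {0x68,0xed,0x1c,0x78,0x93,0x59,0x1c,0x78}
query mem[0x10]=0x1c, mem[0x09]=0x59, mem[0x17]=0x93

MEM[0x10,0x09,0x17] = 1c 59 93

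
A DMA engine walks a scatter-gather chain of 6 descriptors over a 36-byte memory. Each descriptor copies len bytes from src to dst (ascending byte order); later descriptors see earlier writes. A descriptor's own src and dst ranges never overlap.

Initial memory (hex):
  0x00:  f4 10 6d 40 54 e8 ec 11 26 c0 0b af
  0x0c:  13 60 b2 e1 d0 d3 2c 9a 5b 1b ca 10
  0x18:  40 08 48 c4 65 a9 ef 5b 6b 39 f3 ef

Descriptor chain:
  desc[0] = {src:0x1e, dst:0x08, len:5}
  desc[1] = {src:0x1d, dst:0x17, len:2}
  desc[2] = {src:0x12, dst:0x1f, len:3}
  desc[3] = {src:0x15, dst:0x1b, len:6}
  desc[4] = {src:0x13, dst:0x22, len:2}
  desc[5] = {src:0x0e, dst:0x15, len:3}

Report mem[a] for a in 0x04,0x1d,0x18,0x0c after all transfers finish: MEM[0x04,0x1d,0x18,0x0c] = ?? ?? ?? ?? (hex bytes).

MEM[0x04,0x1d,0x18,0x0c] = 54 a9 ef f3

D0: mem[0x08..0x0c] <- [ef 5b 6b 39 f3]
D1: mem[0x17..0x18] <- [a9 ef]
D2: mem[0x1f..0x21] <- [2c 9a 5b]
D3: mem[0x1b..0x20] <- [1b ca a9 ef 08 48]
D4: mem[0x22..0x23] <- [9a 5b]
D5: mem[0x15..0x17] <- [b2 e1 d0]
query mem[0x04]=0x54, mem[0x1d]=0xa9, mem[0x18]=0xef, mem[0x0c]=0xf3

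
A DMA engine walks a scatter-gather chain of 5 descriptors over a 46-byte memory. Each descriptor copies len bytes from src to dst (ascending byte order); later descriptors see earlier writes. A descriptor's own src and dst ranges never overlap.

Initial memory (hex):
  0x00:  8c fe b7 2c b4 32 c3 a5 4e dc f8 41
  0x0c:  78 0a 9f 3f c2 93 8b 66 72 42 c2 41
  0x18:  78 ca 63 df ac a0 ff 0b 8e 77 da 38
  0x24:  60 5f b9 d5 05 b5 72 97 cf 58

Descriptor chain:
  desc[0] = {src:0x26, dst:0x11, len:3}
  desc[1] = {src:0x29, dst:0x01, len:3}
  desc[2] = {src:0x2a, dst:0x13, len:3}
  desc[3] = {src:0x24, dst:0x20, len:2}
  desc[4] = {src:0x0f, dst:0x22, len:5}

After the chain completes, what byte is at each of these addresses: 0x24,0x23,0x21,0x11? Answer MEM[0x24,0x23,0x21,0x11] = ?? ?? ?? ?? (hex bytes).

#0 dst[0x11+3] := {0xb9,0xd5,0x05}
#1 dst[0x01+3] := {0xb5,0x72,0x97}
#2 dst[0x13+3] := {0x72,0x97,0xcf}
#3 dst[0x20+2] := {0x60,0x5f}
#4 dst[0x22+5] := {0x3f,0xc2,0xb9,0xd5,0x72}
query mem[0x24]=0xb9, mem[0x23]=0xc2, mem[0x21]=0x5f, mem[0x11]=0xb9

MEM[0x24,0x23,0x21,0x11] = b9 c2 5f b9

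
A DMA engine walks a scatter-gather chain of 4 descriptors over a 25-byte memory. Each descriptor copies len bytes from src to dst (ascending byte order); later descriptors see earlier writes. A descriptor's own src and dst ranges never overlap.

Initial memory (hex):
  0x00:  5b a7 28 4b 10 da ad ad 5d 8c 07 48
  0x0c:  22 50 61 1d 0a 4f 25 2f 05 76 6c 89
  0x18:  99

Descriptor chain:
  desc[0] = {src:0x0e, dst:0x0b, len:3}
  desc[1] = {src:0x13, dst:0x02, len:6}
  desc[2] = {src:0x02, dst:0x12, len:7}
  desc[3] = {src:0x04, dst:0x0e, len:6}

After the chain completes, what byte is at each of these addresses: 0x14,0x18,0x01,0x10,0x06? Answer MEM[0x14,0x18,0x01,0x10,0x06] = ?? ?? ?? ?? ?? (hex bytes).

[0] 0x0e->0x0b len=3 : 61 1d 0a
[1] 0x13->0x02 len=6 : 2f 05 76 6c 89 99
[2] 0x02->0x12 len=7 : 2f 05 76 6c 89 99 5d
[3] 0x04->0x0e len=6 : 76 6c 89 99 5d 8c
query mem[0x14]=0x76, mem[0x18]=0x5d, mem[0x01]=0xa7, mem[0x10]=0x89, mem[0x06]=0x89

MEM[0x14,0x18,0x01,0x10,0x06] = 76 5d a7 89 89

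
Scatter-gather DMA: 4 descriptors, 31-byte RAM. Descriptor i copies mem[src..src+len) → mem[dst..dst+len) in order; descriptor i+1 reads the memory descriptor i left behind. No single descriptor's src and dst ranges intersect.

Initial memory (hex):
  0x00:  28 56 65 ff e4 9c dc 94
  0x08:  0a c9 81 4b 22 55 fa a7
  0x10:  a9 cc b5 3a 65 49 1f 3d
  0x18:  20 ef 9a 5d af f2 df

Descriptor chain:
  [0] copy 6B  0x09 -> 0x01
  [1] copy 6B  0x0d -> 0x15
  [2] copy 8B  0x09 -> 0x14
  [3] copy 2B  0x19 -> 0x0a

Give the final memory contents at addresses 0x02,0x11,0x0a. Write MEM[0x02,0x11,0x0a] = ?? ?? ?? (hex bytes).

  after D0: wrote 6B at 0x01 = c9814b2255fa
  after D1: wrote 6B at 0x15 = 55faa7a9ccb5
  after D2: wrote 8B at 0x14 = c9814b2255faa7a9
  after D3: wrote 2B at 0x0a = faa7
query mem[0x02]=0x81, mem[0x11]=0xcc, mem[0x0a]=0xfa

MEM[0x02,0x11,0x0a] = 81 cc fa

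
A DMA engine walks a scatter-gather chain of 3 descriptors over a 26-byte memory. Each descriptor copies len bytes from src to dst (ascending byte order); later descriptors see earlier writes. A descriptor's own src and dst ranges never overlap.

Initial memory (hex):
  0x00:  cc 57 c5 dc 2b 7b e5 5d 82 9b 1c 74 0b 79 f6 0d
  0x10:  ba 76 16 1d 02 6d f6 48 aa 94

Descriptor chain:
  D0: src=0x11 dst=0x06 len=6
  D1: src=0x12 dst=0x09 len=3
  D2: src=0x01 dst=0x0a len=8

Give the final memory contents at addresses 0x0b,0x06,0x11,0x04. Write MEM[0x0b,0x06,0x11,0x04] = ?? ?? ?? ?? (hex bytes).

MEM[0x0b,0x06,0x11,0x04] = c5 76 1d 2b

D0: mem[0x06..0x0b] <- [76 16 1d 02 6d f6]
D1: mem[0x09..0x0b] <- [16 1d 02]
D2: mem[0x0a..0x11] <- [57 c5 dc 2b 7b 76 16 1d]
query mem[0x0b]=0xc5, mem[0x06]=0x76, mem[0x11]=0x1d, mem[0x04]=0x2b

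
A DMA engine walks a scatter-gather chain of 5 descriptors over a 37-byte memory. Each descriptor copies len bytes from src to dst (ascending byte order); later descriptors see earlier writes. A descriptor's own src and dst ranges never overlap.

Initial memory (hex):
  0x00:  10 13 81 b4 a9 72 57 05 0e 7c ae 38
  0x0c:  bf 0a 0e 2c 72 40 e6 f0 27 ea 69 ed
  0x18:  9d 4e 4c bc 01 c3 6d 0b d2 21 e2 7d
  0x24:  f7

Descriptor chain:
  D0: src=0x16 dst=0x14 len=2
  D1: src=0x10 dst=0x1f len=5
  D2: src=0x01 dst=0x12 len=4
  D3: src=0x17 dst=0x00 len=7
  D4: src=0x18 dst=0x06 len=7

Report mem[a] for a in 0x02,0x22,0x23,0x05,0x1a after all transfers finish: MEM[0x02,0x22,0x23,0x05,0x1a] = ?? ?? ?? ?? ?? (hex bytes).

D0: mem[0x14..0x15] <- [69 ed]
D1: mem[0x1f..0x23] <- [72 40 e6 f0 69]
D2: mem[0x12..0x15] <- [13 81 b4 a9]
D3: mem[0x00..0x06] <- [ed 9d 4e 4c bc 01 c3]
D4: mem[0x06..0x0c] <- [9d 4e 4c bc 01 c3 6d]
query mem[0x02]=0x4e, mem[0x22]=0xf0, mem[0x23]=0x69, mem[0x05]=0x01, mem[0x1a]=0x4c

MEM[0x02,0x22,0x23,0x05,0x1a] = 4e f0 69 01 4c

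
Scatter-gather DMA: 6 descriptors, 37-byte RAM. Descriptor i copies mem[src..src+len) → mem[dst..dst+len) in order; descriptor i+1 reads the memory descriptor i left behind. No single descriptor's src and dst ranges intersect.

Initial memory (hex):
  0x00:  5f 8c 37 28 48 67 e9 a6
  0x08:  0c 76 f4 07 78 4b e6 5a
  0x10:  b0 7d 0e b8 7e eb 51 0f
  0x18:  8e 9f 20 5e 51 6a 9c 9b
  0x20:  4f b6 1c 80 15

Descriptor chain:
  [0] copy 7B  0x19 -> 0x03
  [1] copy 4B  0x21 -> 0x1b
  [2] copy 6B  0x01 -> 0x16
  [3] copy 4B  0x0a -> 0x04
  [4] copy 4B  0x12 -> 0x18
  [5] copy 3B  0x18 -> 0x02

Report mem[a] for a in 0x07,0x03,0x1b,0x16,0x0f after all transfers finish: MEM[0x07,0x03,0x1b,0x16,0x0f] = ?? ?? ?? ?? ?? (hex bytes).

  after D0: wrote 7B at 0x03 = 9f205e516a9c9b
  after D1: wrote 4B at 0x1b = b61c8015
  after D2: wrote 6B at 0x16 = 8c379f205e51
  after D3: wrote 4B at 0x04 = f407784b
  after D4: wrote 4B at 0x18 = 0eb87eeb
  after D5: wrote 3B at 0x02 = 0eb87e
query mem[0x07]=0x4b, mem[0x03]=0xb8, mem[0x1b]=0xeb, mem[0x16]=0x8c, mem[0x0f]=0x5a

MEM[0x07,0x03,0x1b,0x16,0x0f] = 4b b8 eb 8c 5a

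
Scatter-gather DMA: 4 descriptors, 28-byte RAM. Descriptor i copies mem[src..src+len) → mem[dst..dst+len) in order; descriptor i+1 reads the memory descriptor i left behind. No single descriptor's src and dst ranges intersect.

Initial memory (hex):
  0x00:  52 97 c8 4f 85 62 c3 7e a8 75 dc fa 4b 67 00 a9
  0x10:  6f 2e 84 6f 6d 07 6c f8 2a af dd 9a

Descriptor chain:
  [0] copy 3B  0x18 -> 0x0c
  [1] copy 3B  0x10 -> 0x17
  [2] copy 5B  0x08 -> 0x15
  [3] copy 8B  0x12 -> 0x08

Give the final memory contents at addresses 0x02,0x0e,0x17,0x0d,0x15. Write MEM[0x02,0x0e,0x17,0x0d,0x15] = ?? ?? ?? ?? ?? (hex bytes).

D0: mem[0x0c..0x0e] <- [2a af dd]
D1: mem[0x17..0x19] <- [6f 2e 84]
D2: mem[0x15..0x19] <- [a8 75 dc fa 2a]
D3: mem[0x08..0x0f] <- [84 6f 6d a8 75 dc fa 2a]
query mem[0x02]=0xc8, mem[0x0e]=0xfa, mem[0x17]=0xdc, mem[0x0d]=0xdc, mem[0x15]=0xa8

MEM[0x02,0x0e,0x17,0x0d,0x15] = c8 fa dc dc a8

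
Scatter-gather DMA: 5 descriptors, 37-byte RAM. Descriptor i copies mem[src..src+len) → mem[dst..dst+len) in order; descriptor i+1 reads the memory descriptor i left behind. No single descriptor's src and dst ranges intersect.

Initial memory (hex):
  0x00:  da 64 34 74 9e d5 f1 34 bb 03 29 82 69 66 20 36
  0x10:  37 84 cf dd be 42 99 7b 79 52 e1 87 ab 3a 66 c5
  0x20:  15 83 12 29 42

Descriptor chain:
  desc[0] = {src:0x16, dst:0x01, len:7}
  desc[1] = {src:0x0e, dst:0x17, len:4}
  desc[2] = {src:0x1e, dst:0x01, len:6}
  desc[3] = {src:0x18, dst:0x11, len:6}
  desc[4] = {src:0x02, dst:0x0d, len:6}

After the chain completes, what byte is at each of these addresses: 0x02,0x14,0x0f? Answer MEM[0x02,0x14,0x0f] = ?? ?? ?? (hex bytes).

[0] 0x16->0x01 len=7 : 99 7b 79 52 e1 87 ab
[1] 0x0e->0x17 len=4 : 20 36 37 84
[2] 0x1e->0x01 len=6 : 66 c5 15 83 12 29
[3] 0x18->0x11 len=6 : 36 37 84 87 ab 3a
[4] 0x02->0x0d len=6 : c5 15 83 12 29 ab
query mem[0x02]=0xc5, mem[0x14]=0x87, mem[0x0f]=0x83

MEM[0x02,0x14,0x0f] = c5 87 83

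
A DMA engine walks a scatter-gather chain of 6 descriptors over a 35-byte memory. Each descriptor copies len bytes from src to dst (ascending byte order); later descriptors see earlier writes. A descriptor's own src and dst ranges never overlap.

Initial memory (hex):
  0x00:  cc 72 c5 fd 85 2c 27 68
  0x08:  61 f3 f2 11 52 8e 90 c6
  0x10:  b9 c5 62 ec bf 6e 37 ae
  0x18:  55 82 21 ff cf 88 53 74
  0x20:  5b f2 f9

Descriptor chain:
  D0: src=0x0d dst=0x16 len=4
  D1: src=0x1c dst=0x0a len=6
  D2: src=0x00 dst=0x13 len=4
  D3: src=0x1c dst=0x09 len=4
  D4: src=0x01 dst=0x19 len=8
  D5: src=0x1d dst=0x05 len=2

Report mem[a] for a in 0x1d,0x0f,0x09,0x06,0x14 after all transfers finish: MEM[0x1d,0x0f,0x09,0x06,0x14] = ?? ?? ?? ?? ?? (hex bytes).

MEM[0x1d,0x0f,0x09,0x06,0x14] = 2c f2 cf 27 72

[0] 0x0d->0x16 len=4 : 8e 90 c6 b9
[1] 0x1c->0x0a len=6 : cf 88 53 74 5b f2
[2] 0x00->0x13 len=4 : cc 72 c5 fd
[3] 0x1c->0x09 len=4 : cf 88 53 74
[4] 0x01->0x19 len=8 : 72 c5 fd 85 2c 27 68 61
[5] 0x1d->0x05 len=2 : 2c 27
query mem[0x1d]=0x2c, mem[0x0f]=0xf2, mem[0x09]=0xcf, mem[0x06]=0x27, mem[0x14]=0x72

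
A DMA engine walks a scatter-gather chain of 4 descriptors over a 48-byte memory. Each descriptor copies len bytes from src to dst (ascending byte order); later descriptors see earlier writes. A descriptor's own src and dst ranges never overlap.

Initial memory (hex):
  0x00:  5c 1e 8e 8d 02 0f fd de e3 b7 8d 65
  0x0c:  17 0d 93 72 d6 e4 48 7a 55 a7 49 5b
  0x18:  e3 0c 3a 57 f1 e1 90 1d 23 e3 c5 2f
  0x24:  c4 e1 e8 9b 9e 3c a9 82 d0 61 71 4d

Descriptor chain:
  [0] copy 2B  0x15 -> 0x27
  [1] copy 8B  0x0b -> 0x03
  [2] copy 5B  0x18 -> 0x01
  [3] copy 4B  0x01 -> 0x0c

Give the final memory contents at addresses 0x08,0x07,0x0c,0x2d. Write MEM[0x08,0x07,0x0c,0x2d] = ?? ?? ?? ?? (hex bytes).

MEM[0x08,0x07,0x0c,0x2d] = d6 72 e3 61

[0] 0x15->0x27 len=2 : a7 49
[1] 0x0b->0x03 len=8 : 65 17 0d 93 72 d6 e4 48
[2] 0x18->0x01 len=5 : e3 0c 3a 57 f1
[3] 0x01->0x0c len=4 : e3 0c 3a 57
query mem[0x08]=0xd6, mem[0x07]=0x72, mem[0x0c]=0xe3, mem[0x2d]=0x61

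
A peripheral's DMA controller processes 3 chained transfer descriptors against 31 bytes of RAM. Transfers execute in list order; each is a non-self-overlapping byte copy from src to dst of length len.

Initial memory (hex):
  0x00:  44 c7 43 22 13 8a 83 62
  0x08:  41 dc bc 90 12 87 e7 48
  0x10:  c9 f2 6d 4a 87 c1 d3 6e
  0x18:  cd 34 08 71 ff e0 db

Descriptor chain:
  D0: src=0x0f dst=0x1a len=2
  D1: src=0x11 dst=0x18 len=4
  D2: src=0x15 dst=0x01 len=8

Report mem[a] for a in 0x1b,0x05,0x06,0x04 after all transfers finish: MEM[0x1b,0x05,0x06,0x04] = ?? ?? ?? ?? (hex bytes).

MEM[0x1b,0x05,0x06,0x04] = 87 6d 4a f2

  after D0: wrote 2B at 0x1a = 48c9
  after D1: wrote 4B at 0x18 = f26d4a87
  after D2: wrote 8B at 0x01 = c1d36ef26d4a87ff
query mem[0x1b]=0x87, mem[0x05]=0x6d, mem[0x06]=0x4a, mem[0x04]=0xf2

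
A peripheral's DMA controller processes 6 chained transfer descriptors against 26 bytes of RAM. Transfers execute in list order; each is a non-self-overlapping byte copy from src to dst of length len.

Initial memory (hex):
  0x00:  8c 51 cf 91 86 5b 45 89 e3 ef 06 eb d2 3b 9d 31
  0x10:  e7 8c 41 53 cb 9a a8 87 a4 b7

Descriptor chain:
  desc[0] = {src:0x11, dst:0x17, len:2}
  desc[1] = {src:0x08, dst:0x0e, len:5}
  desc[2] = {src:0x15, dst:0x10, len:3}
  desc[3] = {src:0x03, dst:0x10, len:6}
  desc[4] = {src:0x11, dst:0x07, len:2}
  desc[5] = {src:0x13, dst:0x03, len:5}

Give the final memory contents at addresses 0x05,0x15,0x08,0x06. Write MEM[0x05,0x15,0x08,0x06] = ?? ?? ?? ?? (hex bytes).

MEM[0x05,0x15,0x08,0x06] = e3 e3 5b a8

  after D0: wrote 2B at 0x17 = 8c41
  after D1: wrote 5B at 0x0e = e3ef06ebd2
  after D2: wrote 3B at 0x10 = 9aa88c
  after D3: wrote 6B at 0x10 = 91865b4589e3
  after D4: wrote 2B at 0x07 = 865b
  after D5: wrote 5B at 0x03 = 4589e3a88c
query mem[0x05]=0xe3, mem[0x15]=0xe3, mem[0x08]=0x5b, mem[0x06]=0xa8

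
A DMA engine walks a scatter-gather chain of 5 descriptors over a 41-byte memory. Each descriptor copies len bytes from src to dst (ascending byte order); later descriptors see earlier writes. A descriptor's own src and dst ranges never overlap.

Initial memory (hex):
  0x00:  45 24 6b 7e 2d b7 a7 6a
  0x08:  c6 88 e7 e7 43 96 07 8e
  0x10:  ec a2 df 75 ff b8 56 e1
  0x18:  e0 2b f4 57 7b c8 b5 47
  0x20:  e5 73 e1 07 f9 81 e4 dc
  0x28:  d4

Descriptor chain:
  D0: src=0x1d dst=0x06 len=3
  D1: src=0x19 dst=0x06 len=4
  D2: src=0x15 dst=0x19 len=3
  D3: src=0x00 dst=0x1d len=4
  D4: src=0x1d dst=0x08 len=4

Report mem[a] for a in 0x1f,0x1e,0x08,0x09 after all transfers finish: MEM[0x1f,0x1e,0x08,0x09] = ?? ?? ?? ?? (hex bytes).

[0] 0x1d->0x06 len=3 : c8 b5 47
[1] 0x19->0x06 len=4 : 2b f4 57 7b
[2] 0x15->0x19 len=3 : b8 56 e1
[3] 0x00->0x1d len=4 : 45 24 6b 7e
[4] 0x1d->0x08 len=4 : 45 24 6b 7e
query mem[0x1f]=0x6b, mem[0x1e]=0x24, mem[0x08]=0x45, mem[0x09]=0x24

MEM[0x1f,0x1e,0x08,0x09] = 6b 24 45 24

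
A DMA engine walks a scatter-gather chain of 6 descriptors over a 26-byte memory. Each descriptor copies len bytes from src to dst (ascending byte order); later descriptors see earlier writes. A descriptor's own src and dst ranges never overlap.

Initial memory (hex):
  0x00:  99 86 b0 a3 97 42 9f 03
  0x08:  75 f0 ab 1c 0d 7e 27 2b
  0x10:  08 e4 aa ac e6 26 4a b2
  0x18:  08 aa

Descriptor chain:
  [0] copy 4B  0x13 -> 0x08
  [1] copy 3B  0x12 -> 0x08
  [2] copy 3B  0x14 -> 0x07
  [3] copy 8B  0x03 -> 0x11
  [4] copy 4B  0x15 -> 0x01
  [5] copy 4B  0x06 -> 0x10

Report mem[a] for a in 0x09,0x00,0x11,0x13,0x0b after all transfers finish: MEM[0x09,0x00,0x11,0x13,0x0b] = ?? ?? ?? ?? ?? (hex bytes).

[0] 0x13->0x08 len=4 : ac e6 26 4a
[1] 0x12->0x08 len=3 : aa ac e6
[2] 0x14->0x07 len=3 : e6 26 4a
[3] 0x03->0x11 len=8 : a3 97 42 9f e6 26 4a e6
[4] 0x15->0x01 len=4 : e6 26 4a e6
[5] 0x06->0x10 len=4 : 9f e6 26 4a
query mem[0x09]=0x4a, mem[0x00]=0x99, mem[0x11]=0xe6, mem[0x13]=0x4a, mem[0x0b]=0x4a

MEM[0x09,0x00,0x11,0x13,0x0b] = 4a 99 e6 4a 4a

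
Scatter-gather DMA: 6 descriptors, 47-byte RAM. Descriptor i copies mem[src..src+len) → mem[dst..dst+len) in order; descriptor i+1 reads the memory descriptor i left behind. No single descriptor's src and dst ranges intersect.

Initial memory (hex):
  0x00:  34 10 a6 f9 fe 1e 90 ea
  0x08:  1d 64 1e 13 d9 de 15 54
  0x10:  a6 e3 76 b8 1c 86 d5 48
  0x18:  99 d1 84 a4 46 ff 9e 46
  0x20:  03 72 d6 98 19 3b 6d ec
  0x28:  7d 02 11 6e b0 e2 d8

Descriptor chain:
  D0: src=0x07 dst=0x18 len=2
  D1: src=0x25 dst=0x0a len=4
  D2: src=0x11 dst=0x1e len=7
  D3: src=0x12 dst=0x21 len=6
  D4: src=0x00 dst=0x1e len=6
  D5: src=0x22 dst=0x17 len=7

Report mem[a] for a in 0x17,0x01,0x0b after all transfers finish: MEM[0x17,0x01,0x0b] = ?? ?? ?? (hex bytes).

  after D0: wrote 2B at 0x18 = ea1d
  after D1: wrote 4B at 0x0a = 3b6dec7d
  after D2: wrote 7B at 0x1e = e376b81c86d548
  after D3: wrote 6B at 0x21 = 76b81c86d548
  after D4: wrote 6B at 0x1e = 3410a6f9fe1e
  after D5: wrote 7B at 0x17 = fe1e86d548ec7d
query mem[0x17]=0xfe, mem[0x01]=0x10, mem[0x0b]=0x6d

MEM[0x17,0x01,0x0b] = fe 10 6d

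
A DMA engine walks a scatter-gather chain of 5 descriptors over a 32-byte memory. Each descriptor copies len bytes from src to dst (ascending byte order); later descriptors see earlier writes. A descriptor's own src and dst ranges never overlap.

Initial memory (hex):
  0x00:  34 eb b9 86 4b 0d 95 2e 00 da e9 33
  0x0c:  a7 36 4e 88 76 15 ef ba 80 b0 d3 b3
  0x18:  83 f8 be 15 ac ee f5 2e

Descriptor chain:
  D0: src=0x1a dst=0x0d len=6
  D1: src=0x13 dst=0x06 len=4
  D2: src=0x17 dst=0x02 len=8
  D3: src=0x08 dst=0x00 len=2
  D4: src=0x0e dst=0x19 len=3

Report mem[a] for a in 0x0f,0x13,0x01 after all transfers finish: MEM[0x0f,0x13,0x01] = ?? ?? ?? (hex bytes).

MEM[0x0f,0x13,0x01] = ac ba f5

[0] 0x1a->0x0d len=6 : be 15 ac ee f5 2e
[1] 0x13->0x06 len=4 : ba 80 b0 d3
[2] 0x17->0x02 len=8 : b3 83 f8 be 15 ac ee f5
[3] 0x08->0x00 len=2 : ee f5
[4] 0x0e->0x19 len=3 : 15 ac ee
query mem[0x0f]=0xac, mem[0x13]=0xba, mem[0x01]=0xf5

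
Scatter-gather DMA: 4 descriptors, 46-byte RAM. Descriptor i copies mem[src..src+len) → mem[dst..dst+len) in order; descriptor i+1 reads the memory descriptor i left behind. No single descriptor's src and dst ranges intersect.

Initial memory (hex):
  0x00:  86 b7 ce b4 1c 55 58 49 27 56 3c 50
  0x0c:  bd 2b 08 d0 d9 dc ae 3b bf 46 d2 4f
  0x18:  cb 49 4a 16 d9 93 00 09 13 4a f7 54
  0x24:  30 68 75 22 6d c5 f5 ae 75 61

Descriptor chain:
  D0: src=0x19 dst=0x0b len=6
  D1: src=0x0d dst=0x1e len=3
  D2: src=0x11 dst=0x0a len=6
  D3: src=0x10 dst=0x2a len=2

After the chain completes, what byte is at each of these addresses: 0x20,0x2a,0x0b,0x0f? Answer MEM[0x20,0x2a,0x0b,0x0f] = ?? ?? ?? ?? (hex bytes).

MEM[0x20,0x2a,0x0b,0x0f] = 93 00 ae d2

[0] 0x19->0x0b len=6 : 49 4a 16 d9 93 00
[1] 0x0d->0x1e len=3 : 16 d9 93
[2] 0x11->0x0a len=6 : dc ae 3b bf 46 d2
[3] 0x10->0x2a len=2 : 00 dc
query mem[0x20]=0x93, mem[0x2a]=0x00, mem[0x0b]=0xae, mem[0x0f]=0xd2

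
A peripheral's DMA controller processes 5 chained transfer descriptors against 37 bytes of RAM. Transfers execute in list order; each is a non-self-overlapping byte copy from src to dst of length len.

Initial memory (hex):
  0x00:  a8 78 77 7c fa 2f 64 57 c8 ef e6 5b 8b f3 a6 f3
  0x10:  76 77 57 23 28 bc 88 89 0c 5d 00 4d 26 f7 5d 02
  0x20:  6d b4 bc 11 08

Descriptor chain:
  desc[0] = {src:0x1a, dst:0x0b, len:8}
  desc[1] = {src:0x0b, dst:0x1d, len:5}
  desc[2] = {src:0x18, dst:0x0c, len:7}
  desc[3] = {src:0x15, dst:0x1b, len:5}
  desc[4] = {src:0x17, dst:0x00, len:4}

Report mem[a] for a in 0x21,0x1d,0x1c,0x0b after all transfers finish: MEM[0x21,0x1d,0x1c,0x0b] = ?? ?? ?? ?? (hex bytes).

MEM[0x21,0x1d,0x1c,0x0b] = 5d 89 88 00

D0: mem[0x0b..0x12] <- [00 4d 26 f7 5d 02 6d b4]
D1: mem[0x1d..0x21] <- [00 4d 26 f7 5d]
D2: mem[0x0c..0x12] <- [0c 5d 00 4d 26 00 4d]
D3: mem[0x1b..0x1f] <- [bc 88 89 0c 5d]
D4: mem[0x00..0x03] <- [89 0c 5d 00]
query mem[0x21]=0x5d, mem[0x1d]=0x89, mem[0x1c]=0x88, mem[0x0b]=0x00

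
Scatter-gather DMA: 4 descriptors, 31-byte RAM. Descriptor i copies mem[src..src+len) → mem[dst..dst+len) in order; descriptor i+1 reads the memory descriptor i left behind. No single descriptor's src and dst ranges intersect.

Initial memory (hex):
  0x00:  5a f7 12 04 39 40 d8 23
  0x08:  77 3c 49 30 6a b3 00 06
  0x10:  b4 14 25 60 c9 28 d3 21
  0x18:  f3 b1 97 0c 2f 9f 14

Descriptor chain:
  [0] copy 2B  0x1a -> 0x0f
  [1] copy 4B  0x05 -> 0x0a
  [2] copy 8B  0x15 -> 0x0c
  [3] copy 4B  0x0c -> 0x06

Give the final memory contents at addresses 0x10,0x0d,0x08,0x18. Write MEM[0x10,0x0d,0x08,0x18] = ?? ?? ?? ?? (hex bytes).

  after D0: wrote 2B at 0x0f = 970c
  after D1: wrote 4B at 0x0a = 40d82377
  after D2: wrote 8B at 0x0c = 28d321f3b1970c2f
  after D3: wrote 4B at 0x06 = 28d321f3
query mem[0x10]=0xb1, mem[0x0d]=0xd3, mem[0x08]=0x21, mem[0x18]=0xf3

MEM[0x10,0x0d,0x08,0x18] = b1 d3 21 f3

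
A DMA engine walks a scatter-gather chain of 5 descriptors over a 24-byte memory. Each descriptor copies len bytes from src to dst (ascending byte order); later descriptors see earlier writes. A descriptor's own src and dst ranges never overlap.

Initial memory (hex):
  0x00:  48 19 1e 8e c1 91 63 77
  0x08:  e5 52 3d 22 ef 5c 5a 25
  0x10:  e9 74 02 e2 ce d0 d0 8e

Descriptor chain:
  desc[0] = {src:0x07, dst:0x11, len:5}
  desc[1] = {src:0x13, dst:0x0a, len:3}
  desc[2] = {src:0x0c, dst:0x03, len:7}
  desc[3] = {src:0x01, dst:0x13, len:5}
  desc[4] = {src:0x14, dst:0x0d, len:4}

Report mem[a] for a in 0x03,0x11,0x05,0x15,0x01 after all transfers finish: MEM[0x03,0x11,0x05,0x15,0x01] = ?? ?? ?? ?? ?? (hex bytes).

MEM[0x03,0x11,0x05,0x15,0x01] = 22 77 5a 22 19

#0 dst[0x11+5] := {0x77,0xe5,0x52,0x3d,0x22}
#1 dst[0x0a+3] := {0x52,0x3d,0x22}
#2 dst[0x03+7] := {0x22,0x5c,0x5a,0x25,0xe9,0x77,0xe5}
#3 dst[0x13+5] := {0x19,0x1e,0x22,0x5c,0x5a}
#4 dst[0x0d+4] := {0x1e,0x22,0x5c,0x5a}
query mem[0x03]=0x22, mem[0x11]=0x77, mem[0x05]=0x5a, mem[0x15]=0x22, mem[0x01]=0x19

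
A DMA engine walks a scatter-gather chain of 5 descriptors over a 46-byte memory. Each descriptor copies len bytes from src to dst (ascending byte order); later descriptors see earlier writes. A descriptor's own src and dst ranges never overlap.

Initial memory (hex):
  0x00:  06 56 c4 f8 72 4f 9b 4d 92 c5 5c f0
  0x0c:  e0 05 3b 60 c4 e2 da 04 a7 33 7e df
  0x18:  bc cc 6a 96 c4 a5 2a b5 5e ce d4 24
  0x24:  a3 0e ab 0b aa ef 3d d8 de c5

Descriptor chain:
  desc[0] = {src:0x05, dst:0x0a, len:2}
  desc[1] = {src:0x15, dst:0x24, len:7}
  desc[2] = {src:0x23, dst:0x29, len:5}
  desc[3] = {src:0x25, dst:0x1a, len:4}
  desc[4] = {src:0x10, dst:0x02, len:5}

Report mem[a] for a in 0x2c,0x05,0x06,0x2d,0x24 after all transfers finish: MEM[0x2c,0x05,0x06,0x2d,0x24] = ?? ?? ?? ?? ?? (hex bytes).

[0] 0x05->0x0a len=2 : 4f 9b
[1] 0x15->0x24 len=7 : 33 7e df bc cc 6a 96
[2] 0x23->0x29 len=5 : 24 33 7e df bc
[3] 0x25->0x1a len=4 : 7e df bc cc
[4] 0x10->0x02 len=5 : c4 e2 da 04 a7
query mem[0x2c]=0xdf, mem[0x05]=0x04, mem[0x06]=0xa7, mem[0x2d]=0xbc, mem[0x24]=0x33

MEM[0x2c,0x05,0x06,0x2d,0x24] = df 04 a7 bc 33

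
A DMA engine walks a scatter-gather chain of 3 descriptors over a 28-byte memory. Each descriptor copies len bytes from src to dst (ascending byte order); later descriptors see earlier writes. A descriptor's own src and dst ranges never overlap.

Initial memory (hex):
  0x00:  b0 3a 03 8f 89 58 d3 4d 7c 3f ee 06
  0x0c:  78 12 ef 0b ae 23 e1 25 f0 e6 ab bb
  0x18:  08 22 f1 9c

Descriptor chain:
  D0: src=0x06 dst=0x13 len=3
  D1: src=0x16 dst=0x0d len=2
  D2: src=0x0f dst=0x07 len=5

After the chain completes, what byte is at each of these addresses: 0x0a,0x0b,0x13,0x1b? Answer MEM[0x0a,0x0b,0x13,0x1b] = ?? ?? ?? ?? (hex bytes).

MEM[0x0a,0x0b,0x13,0x1b] = e1 d3 d3 9c

  after D0: wrote 3B at 0x13 = d34d7c
  after D1: wrote 2B at 0x0d = abbb
  after D2: wrote 5B at 0x07 = 0bae23e1d3
query mem[0x0a]=0xe1, mem[0x0b]=0xd3, mem[0x13]=0xd3, mem[0x1b]=0x9c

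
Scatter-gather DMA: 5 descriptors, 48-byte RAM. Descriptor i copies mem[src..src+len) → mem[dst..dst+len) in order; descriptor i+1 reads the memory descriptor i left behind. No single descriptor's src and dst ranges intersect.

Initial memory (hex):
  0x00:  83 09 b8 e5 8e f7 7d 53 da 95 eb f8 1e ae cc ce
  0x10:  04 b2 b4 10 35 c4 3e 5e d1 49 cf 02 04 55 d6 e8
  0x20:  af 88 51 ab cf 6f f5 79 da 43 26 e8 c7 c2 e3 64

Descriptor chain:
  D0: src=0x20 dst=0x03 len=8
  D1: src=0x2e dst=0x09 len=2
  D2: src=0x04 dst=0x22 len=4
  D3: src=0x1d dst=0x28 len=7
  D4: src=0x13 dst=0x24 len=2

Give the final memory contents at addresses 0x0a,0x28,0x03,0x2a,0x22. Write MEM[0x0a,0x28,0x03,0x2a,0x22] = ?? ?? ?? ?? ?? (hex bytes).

MEM[0x0a,0x28,0x03,0x2a,0x22] = 64 55 af e8 88

[0] 0x20->0x03 len=8 : af 88 51 ab cf 6f f5 79
[1] 0x2e->0x09 len=2 : e3 64
[2] 0x04->0x22 len=4 : 88 51 ab cf
[3] 0x1d->0x28 len=7 : 55 d6 e8 af 88 88 51
[4] 0x13->0x24 len=2 : 10 35
query mem[0x0a]=0x64, mem[0x28]=0x55, mem[0x03]=0xaf, mem[0x2a]=0xe8, mem[0x22]=0x88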